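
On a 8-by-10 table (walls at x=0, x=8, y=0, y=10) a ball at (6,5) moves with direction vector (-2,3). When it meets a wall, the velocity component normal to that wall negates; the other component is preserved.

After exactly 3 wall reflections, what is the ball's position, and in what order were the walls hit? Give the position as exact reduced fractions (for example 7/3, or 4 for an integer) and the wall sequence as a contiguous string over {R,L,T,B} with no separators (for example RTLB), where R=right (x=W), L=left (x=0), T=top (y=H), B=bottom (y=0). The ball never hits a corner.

Final position: (4,0)
Wall sequence: TLB

1. t=5/3 → T at (8/3,10); v=(-2,-3)
2. t=4/3 → L at (0,6); v=(2,-3)
3. t=2 → B at (4,0); v=(2,3)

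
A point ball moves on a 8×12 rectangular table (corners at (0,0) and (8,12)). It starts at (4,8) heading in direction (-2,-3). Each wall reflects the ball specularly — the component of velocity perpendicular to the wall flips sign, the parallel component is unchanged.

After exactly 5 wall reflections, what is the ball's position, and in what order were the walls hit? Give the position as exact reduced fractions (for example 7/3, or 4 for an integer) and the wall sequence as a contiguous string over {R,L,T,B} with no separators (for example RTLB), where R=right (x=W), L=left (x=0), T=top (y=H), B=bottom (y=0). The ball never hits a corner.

1. t=2 → L at (0,2); v=(2,-3)
2. t=2/3 → B at (4/3,0); v=(2,3)
3. t=10/3 → R at (8,10); v=(-2,3)
4. t=2/3 → T at (20/3,12); v=(-2,-3)
5. t=10/3 → L at (0,2); v=(2,-3)

Final position: (0,2)
Wall sequence: LBRTL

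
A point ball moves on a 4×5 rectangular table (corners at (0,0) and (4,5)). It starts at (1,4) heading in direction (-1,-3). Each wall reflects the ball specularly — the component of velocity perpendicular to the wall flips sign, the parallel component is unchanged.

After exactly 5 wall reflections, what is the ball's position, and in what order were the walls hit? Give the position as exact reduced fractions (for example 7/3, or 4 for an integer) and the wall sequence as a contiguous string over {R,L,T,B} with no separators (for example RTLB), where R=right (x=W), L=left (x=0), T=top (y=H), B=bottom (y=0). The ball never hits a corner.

Final position: (4,1)
Wall sequence: LBTBR

1. t=1 → L at (0,1); v=(1,-3)
2. t=1/3 → B at (1/3,0); v=(1,3)
3. t=5/3 → T at (2,5); v=(1,-3)
4. t=5/3 → B at (11/3,0); v=(1,3)
5. t=1/3 → R at (4,1); v=(-1,3)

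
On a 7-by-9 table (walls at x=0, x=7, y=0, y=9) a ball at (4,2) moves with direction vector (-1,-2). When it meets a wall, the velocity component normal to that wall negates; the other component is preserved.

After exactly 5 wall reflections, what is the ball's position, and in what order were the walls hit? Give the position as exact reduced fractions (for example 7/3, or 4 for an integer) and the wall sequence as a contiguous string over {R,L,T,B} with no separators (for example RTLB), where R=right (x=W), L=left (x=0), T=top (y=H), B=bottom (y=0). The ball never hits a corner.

Final position: (7,2)
Wall sequence: BLTBR

1. t=1 → B at (3,0); v=(-1,2)
2. t=3 → L at (0,6); v=(1,2)
3. t=3/2 → T at (3/2,9); v=(1,-2)
4. t=9/2 → B at (6,0); v=(1,2)
5. t=1 → R at (7,2); v=(-1,2)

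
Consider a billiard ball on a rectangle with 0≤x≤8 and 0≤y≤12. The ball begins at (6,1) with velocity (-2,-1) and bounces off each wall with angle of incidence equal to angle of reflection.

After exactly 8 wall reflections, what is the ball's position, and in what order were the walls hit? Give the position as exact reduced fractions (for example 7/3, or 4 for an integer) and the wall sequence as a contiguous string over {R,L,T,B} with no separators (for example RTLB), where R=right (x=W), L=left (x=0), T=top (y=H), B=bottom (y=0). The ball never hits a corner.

1. t=1 → B at (4,0); v=(-2,1)
2. t=2 → L at (0,2); v=(2,1)
3. t=4 → R at (8,6); v=(-2,1)
4. t=4 → L at (0,10); v=(2,1)
5. t=2 → T at (4,12); v=(2,-1)
6. t=2 → R at (8,10); v=(-2,-1)
7. t=4 → L at (0,6); v=(2,-1)
8. t=4 → R at (8,2); v=(-2,-1)

Final position: (8,2)
Wall sequence: BLRLTRLR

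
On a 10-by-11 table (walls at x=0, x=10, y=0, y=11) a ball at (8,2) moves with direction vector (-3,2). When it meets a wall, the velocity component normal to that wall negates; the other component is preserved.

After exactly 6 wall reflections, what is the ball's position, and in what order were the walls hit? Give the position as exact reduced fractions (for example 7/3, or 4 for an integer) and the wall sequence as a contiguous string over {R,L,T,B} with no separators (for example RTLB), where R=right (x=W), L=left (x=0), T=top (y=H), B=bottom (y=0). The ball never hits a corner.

1. t=8/3 → L at (0,22/3); v=(3,2)
2. t=11/6 → T at (11/2,11); v=(3,-2)
3. t=3/2 → R at (10,8); v=(-3,-2)
4. t=10/3 → L at (0,4/3); v=(3,-2)
5. t=2/3 → B at (2,0); v=(3,2)
6. t=8/3 → R at (10,16/3); v=(-3,2)

Final position: (10,16/3)
Wall sequence: LTRLBR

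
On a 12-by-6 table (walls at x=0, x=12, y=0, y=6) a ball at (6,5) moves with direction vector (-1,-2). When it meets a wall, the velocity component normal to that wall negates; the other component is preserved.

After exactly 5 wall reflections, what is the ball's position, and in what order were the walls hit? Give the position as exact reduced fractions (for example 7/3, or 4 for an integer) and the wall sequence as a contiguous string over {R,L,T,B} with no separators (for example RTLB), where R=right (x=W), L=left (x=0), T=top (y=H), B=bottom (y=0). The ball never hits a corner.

1. t=5/2 → B at (7/2,0); v=(-1,2)
2. t=3 → T at (1/2,6); v=(-1,-2)
3. t=1/2 → L at (0,5); v=(1,-2)
4. t=5/2 → B at (5/2,0); v=(1,2)
5. t=3 → T at (11/2,6); v=(1,-2)

Final position: (11/2,6)
Wall sequence: BTLBT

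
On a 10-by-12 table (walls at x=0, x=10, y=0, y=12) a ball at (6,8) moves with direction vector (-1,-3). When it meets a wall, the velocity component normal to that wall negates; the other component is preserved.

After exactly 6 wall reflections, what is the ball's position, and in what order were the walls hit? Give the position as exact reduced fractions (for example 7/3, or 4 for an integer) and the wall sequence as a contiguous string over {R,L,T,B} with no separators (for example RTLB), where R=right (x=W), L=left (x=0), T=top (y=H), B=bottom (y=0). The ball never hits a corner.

1. t=8/3 → B at (10/3,0); v=(-1,3)
2. t=10/3 → L at (0,10); v=(1,3)
3. t=2/3 → T at (2/3,12); v=(1,-3)
4. t=4 → B at (14/3,0); v=(1,3)
5. t=4 → T at (26/3,12); v=(1,-3)
6. t=4/3 → R at (10,8); v=(-1,-3)

Final position: (10,8)
Wall sequence: BLTBTR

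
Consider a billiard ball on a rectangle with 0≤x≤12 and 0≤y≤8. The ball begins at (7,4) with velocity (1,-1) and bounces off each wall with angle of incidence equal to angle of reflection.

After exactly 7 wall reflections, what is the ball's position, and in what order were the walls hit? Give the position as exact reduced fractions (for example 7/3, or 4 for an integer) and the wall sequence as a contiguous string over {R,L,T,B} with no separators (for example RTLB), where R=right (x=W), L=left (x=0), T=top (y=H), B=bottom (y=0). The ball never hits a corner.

Final position: (12,7)
Wall sequence: BRTLBTR

1. t=4 → B at (11,0); v=(1,1)
2. t=1 → R at (12,1); v=(-1,1)
3. t=7 → T at (5,8); v=(-1,-1)
4. t=5 → L at (0,3); v=(1,-1)
5. t=3 → B at (3,0); v=(1,1)
6. t=8 → T at (11,8); v=(1,-1)
7. t=1 → R at (12,7); v=(-1,-1)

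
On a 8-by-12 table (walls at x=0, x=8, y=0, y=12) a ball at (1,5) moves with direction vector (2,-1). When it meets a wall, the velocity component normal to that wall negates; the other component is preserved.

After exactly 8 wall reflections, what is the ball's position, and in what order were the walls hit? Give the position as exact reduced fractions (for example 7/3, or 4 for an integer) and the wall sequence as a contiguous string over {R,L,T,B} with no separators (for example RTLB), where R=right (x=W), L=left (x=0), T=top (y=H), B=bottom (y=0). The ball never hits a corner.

1. t=7/2 → R at (8,3/2); v=(-2,-1)
2. t=3/2 → B at (5,0); v=(-2,1)
3. t=5/2 → L at (0,5/2); v=(2,1)
4. t=4 → R at (8,13/2); v=(-2,1)
5. t=4 → L at (0,21/2); v=(2,1)
6. t=3/2 → T at (3,12); v=(2,-1)
7. t=5/2 → R at (8,19/2); v=(-2,-1)
8. t=4 → L at (0,11/2); v=(2,-1)

Final position: (0,11/2)
Wall sequence: RBLRLTRL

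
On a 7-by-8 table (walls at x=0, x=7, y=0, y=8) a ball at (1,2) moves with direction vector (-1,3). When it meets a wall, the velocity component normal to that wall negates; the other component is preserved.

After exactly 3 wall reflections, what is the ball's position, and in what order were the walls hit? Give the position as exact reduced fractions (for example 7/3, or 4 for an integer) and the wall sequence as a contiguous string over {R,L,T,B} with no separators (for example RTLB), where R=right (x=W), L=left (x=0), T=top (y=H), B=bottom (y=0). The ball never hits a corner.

1. t=1 → L at (0,5); v=(1,3)
2. t=1 → T at (1,8); v=(1,-3)
3. t=8/3 → B at (11/3,0); v=(1,3)

Final position: (11/3,0)
Wall sequence: LTB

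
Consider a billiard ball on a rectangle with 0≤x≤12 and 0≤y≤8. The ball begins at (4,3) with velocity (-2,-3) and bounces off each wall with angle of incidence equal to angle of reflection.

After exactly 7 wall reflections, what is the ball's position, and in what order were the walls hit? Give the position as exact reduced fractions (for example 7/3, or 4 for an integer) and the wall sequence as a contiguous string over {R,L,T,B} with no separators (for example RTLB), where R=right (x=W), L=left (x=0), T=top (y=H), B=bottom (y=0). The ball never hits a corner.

1. t=1 → B at (2,0); v=(-2,3)
2. t=1 → L at (0,3); v=(2,3)
3. t=5/3 → T at (10/3,8); v=(2,-3)
4. t=8/3 → B at (26/3,0); v=(2,3)
5. t=5/3 → R at (12,5); v=(-2,3)
6. t=1 → T at (10,8); v=(-2,-3)
7. t=8/3 → B at (14/3,0); v=(-2,3)

Final position: (14/3,0)
Wall sequence: BLTBRTB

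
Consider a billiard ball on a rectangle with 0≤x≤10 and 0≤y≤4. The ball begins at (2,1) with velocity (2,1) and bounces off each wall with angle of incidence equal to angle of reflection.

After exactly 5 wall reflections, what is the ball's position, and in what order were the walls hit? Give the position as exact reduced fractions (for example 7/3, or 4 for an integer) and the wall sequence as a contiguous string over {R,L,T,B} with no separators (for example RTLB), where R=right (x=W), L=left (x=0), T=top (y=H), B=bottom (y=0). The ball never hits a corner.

Final position: (4,4)
Wall sequence: TRBLT

1. t=3 → T at (8,4); v=(2,-1)
2. t=1 → R at (10,3); v=(-2,-1)
3. t=3 → B at (4,0); v=(-2,1)
4. t=2 → L at (0,2); v=(2,1)
5. t=2 → T at (4,4); v=(2,-1)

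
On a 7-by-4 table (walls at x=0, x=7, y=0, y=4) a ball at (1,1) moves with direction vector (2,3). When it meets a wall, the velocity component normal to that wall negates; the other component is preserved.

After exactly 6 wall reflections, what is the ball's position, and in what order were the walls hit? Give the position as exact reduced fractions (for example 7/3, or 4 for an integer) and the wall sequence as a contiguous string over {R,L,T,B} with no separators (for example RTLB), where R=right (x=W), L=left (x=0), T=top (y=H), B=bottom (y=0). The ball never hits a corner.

1. t=1 → T at (3,4); v=(2,-3)
2. t=4/3 → B at (17/3,0); v=(2,3)
3. t=2/3 → R at (7,2); v=(-2,3)
4. t=2/3 → T at (17/3,4); v=(-2,-3)
5. t=4/3 → B at (3,0); v=(-2,3)
6. t=4/3 → T at (1/3,4); v=(-2,-3)

Final position: (1/3,4)
Wall sequence: TBRTBT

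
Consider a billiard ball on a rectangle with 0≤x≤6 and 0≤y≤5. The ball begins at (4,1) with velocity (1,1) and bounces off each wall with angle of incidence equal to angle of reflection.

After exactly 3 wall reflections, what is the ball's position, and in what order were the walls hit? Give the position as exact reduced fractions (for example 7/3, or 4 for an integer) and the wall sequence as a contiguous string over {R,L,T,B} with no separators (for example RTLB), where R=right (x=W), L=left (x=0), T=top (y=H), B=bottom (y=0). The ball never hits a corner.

1. t=2 → R at (6,3); v=(-1,1)
2. t=2 → T at (4,5); v=(-1,-1)
3. t=4 → L at (0,1); v=(1,-1)

Final position: (0,1)
Wall sequence: RTL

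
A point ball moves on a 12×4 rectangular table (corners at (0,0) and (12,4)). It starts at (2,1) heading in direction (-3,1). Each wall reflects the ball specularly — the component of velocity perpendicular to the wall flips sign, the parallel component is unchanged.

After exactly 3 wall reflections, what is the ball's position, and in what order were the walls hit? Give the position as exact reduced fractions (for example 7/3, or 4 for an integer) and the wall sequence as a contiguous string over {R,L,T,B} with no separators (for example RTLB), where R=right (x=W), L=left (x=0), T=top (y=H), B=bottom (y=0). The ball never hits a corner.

1. t=2/3 → L at (0,5/3); v=(3,1)
2. t=7/3 → T at (7,4); v=(3,-1)
3. t=5/3 → R at (12,7/3); v=(-3,-1)

Final position: (12,7/3)
Wall sequence: LTR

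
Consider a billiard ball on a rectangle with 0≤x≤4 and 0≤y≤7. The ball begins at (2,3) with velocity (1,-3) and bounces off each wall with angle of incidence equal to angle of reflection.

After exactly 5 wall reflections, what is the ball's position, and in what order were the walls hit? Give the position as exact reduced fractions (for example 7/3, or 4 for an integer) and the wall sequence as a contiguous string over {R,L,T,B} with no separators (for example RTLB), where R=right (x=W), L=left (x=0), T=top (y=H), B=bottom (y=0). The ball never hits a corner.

1. t=1 → B at (3,0); v=(1,3)
2. t=1 → R at (4,3); v=(-1,3)
3. t=4/3 → T at (8/3,7); v=(-1,-3)
4. t=7/3 → B at (1/3,0); v=(-1,3)
5. t=1/3 → L at (0,1); v=(1,3)

Final position: (0,1)
Wall sequence: BRTBL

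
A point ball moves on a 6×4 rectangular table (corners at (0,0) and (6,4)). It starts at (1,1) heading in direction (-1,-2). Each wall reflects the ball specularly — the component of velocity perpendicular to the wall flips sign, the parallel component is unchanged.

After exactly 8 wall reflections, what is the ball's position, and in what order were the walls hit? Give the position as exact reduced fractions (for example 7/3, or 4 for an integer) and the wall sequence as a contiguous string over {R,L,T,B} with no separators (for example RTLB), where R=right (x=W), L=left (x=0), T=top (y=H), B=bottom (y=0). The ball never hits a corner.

1. t=1/2 → B at (1/2,0); v=(-1,2)
2. t=1/2 → L at (0,1); v=(1,2)
3. t=3/2 → T at (3/2,4); v=(1,-2)
4. t=2 → B at (7/2,0); v=(1,2)
5. t=2 → T at (11/2,4); v=(1,-2)
6. t=1/2 → R at (6,3); v=(-1,-2)
7. t=3/2 → B at (9/2,0); v=(-1,2)
8. t=2 → T at (5/2,4); v=(-1,-2)

Final position: (5/2,4)
Wall sequence: BLTBTRBT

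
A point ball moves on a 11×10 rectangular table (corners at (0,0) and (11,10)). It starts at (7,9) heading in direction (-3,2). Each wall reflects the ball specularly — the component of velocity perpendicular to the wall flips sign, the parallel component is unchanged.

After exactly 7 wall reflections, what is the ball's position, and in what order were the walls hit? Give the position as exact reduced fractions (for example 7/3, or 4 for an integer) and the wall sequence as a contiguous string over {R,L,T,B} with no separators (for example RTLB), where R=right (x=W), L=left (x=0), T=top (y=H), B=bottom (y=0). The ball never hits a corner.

Final position: (11,13/3)
Wall sequence: TLBRLTR

1. t=1/2 → T at (11/2,10); v=(-3,-2)
2. t=11/6 → L at (0,19/3); v=(3,-2)
3. t=19/6 → B at (19/2,0); v=(3,2)
4. t=1/2 → R at (11,1); v=(-3,2)
5. t=11/3 → L at (0,25/3); v=(3,2)
6. t=5/6 → T at (5/2,10); v=(3,-2)
7. t=17/6 → R at (11,13/3); v=(-3,-2)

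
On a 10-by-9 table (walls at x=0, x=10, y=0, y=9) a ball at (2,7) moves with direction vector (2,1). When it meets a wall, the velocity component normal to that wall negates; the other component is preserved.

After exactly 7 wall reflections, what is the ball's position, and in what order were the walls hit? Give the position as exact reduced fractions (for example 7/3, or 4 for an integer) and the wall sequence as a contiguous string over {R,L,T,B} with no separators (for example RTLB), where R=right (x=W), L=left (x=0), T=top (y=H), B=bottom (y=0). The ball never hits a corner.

Final position: (2,9)
Wall sequence: TRLBRLT

1. t=2 → T at (6,9); v=(2,-1)
2. t=2 → R at (10,7); v=(-2,-1)
3. t=5 → L at (0,2); v=(2,-1)
4. t=2 → B at (4,0); v=(2,1)
5. t=3 → R at (10,3); v=(-2,1)
6. t=5 → L at (0,8); v=(2,1)
7. t=1 → T at (2,9); v=(2,-1)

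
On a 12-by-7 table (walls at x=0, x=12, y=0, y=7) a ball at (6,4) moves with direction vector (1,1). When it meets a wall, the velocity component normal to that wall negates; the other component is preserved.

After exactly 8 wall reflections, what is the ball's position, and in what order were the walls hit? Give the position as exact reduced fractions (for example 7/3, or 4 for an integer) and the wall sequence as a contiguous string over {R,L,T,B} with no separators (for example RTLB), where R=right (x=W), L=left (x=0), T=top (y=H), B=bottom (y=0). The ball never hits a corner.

Final position: (11,7)
Wall sequence: TRBTLBRT

1. t=3 → T at (9,7); v=(1,-1)
2. t=3 → R at (12,4); v=(-1,-1)
3. t=4 → B at (8,0); v=(-1,1)
4. t=7 → T at (1,7); v=(-1,-1)
5. t=1 → L at (0,6); v=(1,-1)
6. t=6 → B at (6,0); v=(1,1)
7. t=6 → R at (12,6); v=(-1,1)
8. t=1 → T at (11,7); v=(-1,-1)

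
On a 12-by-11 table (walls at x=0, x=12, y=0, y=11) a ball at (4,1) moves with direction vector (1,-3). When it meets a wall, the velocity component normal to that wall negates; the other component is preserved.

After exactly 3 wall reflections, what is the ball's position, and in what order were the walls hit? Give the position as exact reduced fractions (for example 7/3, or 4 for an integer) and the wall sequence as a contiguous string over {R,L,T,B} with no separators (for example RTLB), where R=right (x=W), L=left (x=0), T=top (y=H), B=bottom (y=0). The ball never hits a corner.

1. t=1/3 → B at (13/3,0); v=(1,3)
2. t=11/3 → T at (8,11); v=(1,-3)
3. t=11/3 → B at (35/3,0); v=(1,3)

Final position: (35/3,0)
Wall sequence: BTB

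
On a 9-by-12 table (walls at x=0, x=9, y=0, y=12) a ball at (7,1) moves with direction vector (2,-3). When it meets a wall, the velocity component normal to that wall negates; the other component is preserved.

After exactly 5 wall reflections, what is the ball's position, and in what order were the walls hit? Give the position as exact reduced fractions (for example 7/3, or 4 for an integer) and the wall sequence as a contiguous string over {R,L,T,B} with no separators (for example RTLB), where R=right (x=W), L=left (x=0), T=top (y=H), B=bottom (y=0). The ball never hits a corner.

1. t=1/3 → B at (23/3,0); v=(2,3)
2. t=2/3 → R at (9,2); v=(-2,3)
3. t=10/3 → T at (7/3,12); v=(-2,-3)
4. t=7/6 → L at (0,17/2); v=(2,-3)
5. t=17/6 → B at (17/3,0); v=(2,3)

Final position: (17/3,0)
Wall sequence: BRTLB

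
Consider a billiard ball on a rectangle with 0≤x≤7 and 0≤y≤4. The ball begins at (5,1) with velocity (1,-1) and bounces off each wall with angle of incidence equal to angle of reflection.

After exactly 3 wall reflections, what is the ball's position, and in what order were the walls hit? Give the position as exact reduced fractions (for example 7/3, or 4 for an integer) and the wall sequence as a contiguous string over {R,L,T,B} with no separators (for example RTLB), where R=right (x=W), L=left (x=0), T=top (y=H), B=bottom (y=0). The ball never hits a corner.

Final position: (4,4)
Wall sequence: BRT

1. t=1 → B at (6,0); v=(1,1)
2. t=1 → R at (7,1); v=(-1,1)
3. t=3 → T at (4,4); v=(-1,-1)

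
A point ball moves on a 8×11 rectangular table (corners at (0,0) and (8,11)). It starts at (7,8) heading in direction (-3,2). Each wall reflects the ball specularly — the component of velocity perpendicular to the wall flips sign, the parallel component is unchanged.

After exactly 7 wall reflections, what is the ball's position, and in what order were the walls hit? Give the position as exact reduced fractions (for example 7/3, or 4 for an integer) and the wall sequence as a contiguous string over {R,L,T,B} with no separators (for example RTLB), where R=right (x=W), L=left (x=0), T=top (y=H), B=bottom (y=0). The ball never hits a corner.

1. t=3/2 → T at (5/2,11); v=(-3,-2)
2. t=5/6 → L at (0,28/3); v=(3,-2)
3. t=8/3 → R at (8,4); v=(-3,-2)
4. t=2 → B at (2,0); v=(-3,2)
5. t=2/3 → L at (0,4/3); v=(3,2)
6. t=8/3 → R at (8,20/3); v=(-3,2)
7. t=13/6 → T at (3/2,11); v=(-3,-2)

Final position: (3/2,11)
Wall sequence: TLRBLRT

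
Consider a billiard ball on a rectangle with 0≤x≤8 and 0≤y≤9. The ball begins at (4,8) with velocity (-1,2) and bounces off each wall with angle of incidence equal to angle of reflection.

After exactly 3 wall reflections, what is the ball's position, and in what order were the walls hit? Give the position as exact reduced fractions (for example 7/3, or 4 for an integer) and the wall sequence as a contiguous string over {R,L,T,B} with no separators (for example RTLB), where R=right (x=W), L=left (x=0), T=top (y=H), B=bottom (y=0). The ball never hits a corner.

1. t=1/2 → T at (7/2,9); v=(-1,-2)
2. t=7/2 → L at (0,2); v=(1,-2)
3. t=1 → B at (1,0); v=(1,2)

Final position: (1,0)
Wall sequence: TLB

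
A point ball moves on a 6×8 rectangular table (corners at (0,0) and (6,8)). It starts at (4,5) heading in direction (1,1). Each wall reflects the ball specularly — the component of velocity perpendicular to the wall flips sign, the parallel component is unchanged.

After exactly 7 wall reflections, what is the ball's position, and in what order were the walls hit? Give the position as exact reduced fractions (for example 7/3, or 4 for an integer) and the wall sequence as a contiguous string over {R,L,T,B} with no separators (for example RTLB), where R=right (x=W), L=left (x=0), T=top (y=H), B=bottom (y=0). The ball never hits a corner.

1. t=2 → R at (6,7); v=(-1,1)
2. t=1 → T at (5,8); v=(-1,-1)
3. t=5 → L at (0,3); v=(1,-1)
4. t=3 → B at (3,0); v=(1,1)
5. t=3 → R at (6,3); v=(-1,1)
6. t=5 → T at (1,8); v=(-1,-1)
7. t=1 → L at (0,7); v=(1,-1)

Final position: (0,7)
Wall sequence: RTLBRTL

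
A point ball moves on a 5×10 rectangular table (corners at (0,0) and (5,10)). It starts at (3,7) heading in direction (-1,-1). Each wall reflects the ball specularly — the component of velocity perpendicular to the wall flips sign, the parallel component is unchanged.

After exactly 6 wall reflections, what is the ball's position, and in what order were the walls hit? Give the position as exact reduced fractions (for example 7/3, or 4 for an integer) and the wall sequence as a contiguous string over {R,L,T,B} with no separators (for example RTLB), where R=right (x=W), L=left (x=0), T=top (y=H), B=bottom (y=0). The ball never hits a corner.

1. t=3 → L at (0,4); v=(1,-1)
2. t=4 → B at (4,0); v=(1,1)
3. t=1 → R at (5,1); v=(-1,1)
4. t=5 → L at (0,6); v=(1,1)
5. t=4 → T at (4,10); v=(1,-1)
6. t=1 → R at (5,9); v=(-1,-1)

Final position: (5,9)
Wall sequence: LBRLTR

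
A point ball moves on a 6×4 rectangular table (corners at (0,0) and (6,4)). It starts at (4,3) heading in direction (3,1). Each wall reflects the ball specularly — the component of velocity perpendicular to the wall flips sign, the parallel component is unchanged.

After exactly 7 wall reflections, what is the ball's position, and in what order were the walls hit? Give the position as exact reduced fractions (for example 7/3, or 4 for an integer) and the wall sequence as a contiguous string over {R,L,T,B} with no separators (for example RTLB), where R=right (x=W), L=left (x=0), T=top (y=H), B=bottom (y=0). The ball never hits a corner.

Final position: (6,11/3)
Wall sequence: RTLRBLR

1. t=2/3 → R at (6,11/3); v=(-3,1)
2. t=1/3 → T at (5,4); v=(-3,-1)
3. t=5/3 → L at (0,7/3); v=(3,-1)
4. t=2 → R at (6,1/3); v=(-3,-1)
5. t=1/3 → B at (5,0); v=(-3,1)
6. t=5/3 → L at (0,5/3); v=(3,1)
7. t=2 → R at (6,11/3); v=(-3,1)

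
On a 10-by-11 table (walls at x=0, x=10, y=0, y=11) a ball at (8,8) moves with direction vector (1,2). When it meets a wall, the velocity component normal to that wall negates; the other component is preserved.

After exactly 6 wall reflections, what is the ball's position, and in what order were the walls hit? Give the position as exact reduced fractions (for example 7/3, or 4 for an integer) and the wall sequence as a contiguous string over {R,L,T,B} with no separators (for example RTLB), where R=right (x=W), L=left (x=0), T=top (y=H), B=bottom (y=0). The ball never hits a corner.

Final position: (6,0)
Wall sequence: TRBLTB

1. t=3/2 → T at (19/2,11); v=(1,-2)
2. t=1/2 → R at (10,10); v=(-1,-2)
3. t=5 → B at (5,0); v=(-1,2)
4. t=5 → L at (0,10); v=(1,2)
5. t=1/2 → T at (1/2,11); v=(1,-2)
6. t=11/2 → B at (6,0); v=(1,2)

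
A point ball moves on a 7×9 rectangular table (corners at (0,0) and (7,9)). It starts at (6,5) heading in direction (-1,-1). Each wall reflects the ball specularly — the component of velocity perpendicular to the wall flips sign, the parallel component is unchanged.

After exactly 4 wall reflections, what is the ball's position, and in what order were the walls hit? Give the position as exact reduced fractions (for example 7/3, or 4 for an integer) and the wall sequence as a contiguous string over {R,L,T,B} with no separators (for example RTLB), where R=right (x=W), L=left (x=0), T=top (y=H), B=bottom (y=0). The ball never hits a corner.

Final position: (6,9)
Wall sequence: BLRT

1. t=5 → B at (1,0); v=(-1,1)
2. t=1 → L at (0,1); v=(1,1)
3. t=7 → R at (7,8); v=(-1,1)
4. t=1 → T at (6,9); v=(-1,-1)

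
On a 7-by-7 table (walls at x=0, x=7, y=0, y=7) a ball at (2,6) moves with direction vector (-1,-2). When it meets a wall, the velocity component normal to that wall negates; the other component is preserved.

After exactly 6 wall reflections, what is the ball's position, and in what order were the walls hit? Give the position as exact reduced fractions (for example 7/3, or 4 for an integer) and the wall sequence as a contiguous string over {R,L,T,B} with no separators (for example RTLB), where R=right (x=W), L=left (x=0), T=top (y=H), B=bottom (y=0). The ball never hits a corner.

Final position: (5/2,7)
Wall sequence: LBTRBT

1. t=2 → L at (0,2); v=(1,-2)
2. t=1 → B at (1,0); v=(1,2)
3. t=7/2 → T at (9/2,7); v=(1,-2)
4. t=5/2 → R at (7,2); v=(-1,-2)
5. t=1 → B at (6,0); v=(-1,2)
6. t=7/2 → T at (5/2,7); v=(-1,-2)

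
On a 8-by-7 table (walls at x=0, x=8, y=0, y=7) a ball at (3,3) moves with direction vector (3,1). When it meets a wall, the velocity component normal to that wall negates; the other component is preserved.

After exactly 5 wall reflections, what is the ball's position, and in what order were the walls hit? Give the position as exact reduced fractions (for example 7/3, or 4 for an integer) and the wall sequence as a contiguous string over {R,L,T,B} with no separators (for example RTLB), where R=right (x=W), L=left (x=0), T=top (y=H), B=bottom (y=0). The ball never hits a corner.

1. t=5/3 → R at (8,14/3); v=(-3,1)
2. t=7/3 → T at (1,7); v=(-3,-1)
3. t=1/3 → L at (0,20/3); v=(3,-1)
4. t=8/3 → R at (8,4); v=(-3,-1)
5. t=8/3 → L at (0,4/3); v=(3,-1)

Final position: (0,4/3)
Wall sequence: RTLRL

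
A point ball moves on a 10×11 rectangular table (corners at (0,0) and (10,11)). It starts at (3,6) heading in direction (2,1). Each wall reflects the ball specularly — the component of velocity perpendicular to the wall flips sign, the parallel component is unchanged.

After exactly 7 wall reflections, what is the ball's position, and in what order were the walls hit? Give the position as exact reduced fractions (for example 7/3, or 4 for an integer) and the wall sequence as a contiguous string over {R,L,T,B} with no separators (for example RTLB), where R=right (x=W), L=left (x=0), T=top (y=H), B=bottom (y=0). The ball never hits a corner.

Final position: (10,15/2)
Wall sequence: RTLRBLR

1. t=7/2 → R at (10,19/2); v=(-2,1)
2. t=3/2 → T at (7,11); v=(-2,-1)
3. t=7/2 → L at (0,15/2); v=(2,-1)
4. t=5 → R at (10,5/2); v=(-2,-1)
5. t=5/2 → B at (5,0); v=(-2,1)
6. t=5/2 → L at (0,5/2); v=(2,1)
7. t=5 → R at (10,15/2); v=(-2,1)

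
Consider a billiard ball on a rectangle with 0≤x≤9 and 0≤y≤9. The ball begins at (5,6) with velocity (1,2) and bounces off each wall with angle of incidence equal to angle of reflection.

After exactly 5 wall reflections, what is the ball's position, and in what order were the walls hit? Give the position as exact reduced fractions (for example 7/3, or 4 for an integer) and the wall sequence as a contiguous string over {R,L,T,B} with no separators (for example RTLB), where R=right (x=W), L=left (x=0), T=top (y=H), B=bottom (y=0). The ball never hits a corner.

Final position: (0,4)
Wall sequence: TRBTL

1. t=3/2 → T at (13/2,9); v=(1,-2)
2. t=5/2 → R at (9,4); v=(-1,-2)
3. t=2 → B at (7,0); v=(-1,2)
4. t=9/2 → T at (5/2,9); v=(-1,-2)
5. t=5/2 → L at (0,4); v=(1,-2)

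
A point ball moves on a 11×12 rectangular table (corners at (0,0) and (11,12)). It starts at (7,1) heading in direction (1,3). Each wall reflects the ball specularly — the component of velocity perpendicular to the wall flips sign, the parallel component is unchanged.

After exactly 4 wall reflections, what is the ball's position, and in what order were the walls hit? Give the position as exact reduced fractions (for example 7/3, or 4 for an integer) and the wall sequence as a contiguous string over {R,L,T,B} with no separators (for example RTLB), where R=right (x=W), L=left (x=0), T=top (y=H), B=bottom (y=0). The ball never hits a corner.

Final position: (10/3,12)
Wall sequence: TRBT

1. t=11/3 → T at (32/3,12); v=(1,-3)
2. t=1/3 → R at (11,11); v=(-1,-3)
3. t=11/3 → B at (22/3,0); v=(-1,3)
4. t=4 → T at (10/3,12); v=(-1,-3)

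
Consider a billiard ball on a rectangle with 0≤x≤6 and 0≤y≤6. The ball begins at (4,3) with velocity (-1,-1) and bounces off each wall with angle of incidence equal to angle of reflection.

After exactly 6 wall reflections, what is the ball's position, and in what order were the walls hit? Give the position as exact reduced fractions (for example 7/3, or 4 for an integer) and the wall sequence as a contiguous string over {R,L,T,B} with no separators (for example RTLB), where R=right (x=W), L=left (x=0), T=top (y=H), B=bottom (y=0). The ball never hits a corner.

1. t=3 → B at (1,0); v=(-1,1)
2. t=1 → L at (0,1); v=(1,1)
3. t=5 → T at (5,6); v=(1,-1)
4. t=1 → R at (6,5); v=(-1,-1)
5. t=5 → B at (1,0); v=(-1,1)
6. t=1 → L at (0,1); v=(1,1)

Final position: (0,1)
Wall sequence: BLTRBL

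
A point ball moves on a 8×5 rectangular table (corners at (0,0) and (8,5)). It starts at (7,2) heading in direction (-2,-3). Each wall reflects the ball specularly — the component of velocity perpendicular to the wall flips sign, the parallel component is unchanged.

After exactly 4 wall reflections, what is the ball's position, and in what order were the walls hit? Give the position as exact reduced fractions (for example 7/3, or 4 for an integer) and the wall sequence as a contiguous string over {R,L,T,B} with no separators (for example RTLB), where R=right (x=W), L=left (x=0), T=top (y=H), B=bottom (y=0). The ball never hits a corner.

Final position: (1,0)
Wall sequence: BTLB

1. t=2/3 → B at (17/3,0); v=(-2,3)
2. t=5/3 → T at (7/3,5); v=(-2,-3)
3. t=7/6 → L at (0,3/2); v=(2,-3)
4. t=1/2 → B at (1,0); v=(2,3)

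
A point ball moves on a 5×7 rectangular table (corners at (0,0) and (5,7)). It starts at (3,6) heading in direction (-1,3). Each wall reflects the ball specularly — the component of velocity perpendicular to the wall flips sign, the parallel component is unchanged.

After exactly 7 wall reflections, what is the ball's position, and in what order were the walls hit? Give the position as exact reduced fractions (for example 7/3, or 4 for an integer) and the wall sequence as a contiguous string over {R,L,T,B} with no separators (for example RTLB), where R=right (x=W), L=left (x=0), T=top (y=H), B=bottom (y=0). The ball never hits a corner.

Final position: (10/3,7)
Wall sequence: TBLTBRT

1. t=1/3 → T at (8/3,7); v=(-1,-3)
2. t=7/3 → B at (1/3,0); v=(-1,3)
3. t=1/3 → L at (0,1); v=(1,3)
4. t=2 → T at (2,7); v=(1,-3)
5. t=7/3 → B at (13/3,0); v=(1,3)
6. t=2/3 → R at (5,2); v=(-1,3)
7. t=5/3 → T at (10/3,7); v=(-1,-3)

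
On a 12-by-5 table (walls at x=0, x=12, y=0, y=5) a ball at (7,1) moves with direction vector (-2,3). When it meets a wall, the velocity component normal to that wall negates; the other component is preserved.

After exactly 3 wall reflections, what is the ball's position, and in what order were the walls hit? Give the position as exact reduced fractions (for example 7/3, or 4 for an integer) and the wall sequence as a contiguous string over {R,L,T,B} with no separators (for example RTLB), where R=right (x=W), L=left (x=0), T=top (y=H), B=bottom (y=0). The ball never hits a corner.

Final position: (0,3/2)
Wall sequence: TBL

1. t=4/3 → T at (13/3,5); v=(-2,-3)
2. t=5/3 → B at (1,0); v=(-2,3)
3. t=1/2 → L at (0,3/2); v=(2,3)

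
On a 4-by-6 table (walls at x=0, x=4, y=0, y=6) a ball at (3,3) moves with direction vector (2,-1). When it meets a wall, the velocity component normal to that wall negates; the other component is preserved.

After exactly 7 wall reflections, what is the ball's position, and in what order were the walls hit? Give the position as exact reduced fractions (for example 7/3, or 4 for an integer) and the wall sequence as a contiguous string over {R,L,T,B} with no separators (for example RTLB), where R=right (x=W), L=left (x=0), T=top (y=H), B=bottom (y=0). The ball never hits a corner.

1. t=1/2 → R at (4,5/2); v=(-2,-1)
2. t=2 → L at (0,1/2); v=(2,-1)
3. t=1/2 → B at (1,0); v=(2,1)
4. t=3/2 → R at (4,3/2); v=(-2,1)
5. t=2 → L at (0,7/2); v=(2,1)
6. t=2 → R at (4,11/2); v=(-2,1)
7. t=1/2 → T at (3,6); v=(-2,-1)

Final position: (3,6)
Wall sequence: RLBRLRT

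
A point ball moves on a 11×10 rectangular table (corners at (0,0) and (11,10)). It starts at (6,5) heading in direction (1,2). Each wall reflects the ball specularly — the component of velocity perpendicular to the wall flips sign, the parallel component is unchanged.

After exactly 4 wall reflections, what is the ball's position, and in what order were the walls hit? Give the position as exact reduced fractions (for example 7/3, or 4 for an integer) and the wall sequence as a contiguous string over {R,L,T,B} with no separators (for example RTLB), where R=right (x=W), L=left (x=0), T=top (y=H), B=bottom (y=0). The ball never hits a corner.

1. t=5/2 → T at (17/2,10); v=(1,-2)
2. t=5/2 → R at (11,5); v=(-1,-2)
3. t=5/2 → B at (17/2,0); v=(-1,2)
4. t=5 → T at (7/2,10); v=(-1,-2)

Final position: (7/2,10)
Wall sequence: TRBT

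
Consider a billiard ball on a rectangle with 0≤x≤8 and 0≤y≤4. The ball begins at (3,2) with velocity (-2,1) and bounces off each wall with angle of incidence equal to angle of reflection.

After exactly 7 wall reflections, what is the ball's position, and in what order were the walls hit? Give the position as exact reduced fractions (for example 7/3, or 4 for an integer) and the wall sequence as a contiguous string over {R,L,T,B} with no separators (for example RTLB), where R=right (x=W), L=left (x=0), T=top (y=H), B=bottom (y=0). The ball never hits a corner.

1. t=3/2 → L at (0,7/2); v=(2,1)
2. t=1/2 → T at (1,4); v=(2,-1)
3. t=7/2 → R at (8,1/2); v=(-2,-1)
4. t=1/2 → B at (7,0); v=(-2,1)
5. t=7/2 → L at (0,7/2); v=(2,1)
6. t=1/2 → T at (1,4); v=(2,-1)
7. t=7/2 → R at (8,1/2); v=(-2,-1)

Final position: (8,1/2)
Wall sequence: LTRBLTR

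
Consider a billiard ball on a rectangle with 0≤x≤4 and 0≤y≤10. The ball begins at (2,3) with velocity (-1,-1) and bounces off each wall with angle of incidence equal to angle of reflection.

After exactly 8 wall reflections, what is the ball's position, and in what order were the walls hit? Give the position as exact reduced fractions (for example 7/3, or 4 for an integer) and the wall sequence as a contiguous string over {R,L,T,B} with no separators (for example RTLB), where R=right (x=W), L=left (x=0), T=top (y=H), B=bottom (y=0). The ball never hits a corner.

Final position: (4,1)
Wall sequence: LBRLTRLR

1. t=2 → L at (0,1); v=(1,-1)
2. t=1 → B at (1,0); v=(1,1)
3. t=3 → R at (4,3); v=(-1,1)
4. t=4 → L at (0,7); v=(1,1)
5. t=3 → T at (3,10); v=(1,-1)
6. t=1 → R at (4,9); v=(-1,-1)
7. t=4 → L at (0,5); v=(1,-1)
8. t=4 → R at (4,1); v=(-1,-1)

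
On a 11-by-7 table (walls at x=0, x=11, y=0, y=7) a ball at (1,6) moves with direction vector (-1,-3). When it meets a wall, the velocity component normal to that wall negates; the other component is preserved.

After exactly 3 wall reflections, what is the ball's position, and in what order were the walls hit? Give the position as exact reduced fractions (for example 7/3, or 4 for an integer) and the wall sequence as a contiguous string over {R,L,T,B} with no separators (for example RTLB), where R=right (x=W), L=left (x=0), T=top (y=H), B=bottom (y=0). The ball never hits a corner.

1. t=1 → L at (0,3); v=(1,-3)
2. t=1 → B at (1,0); v=(1,3)
3. t=7/3 → T at (10/3,7); v=(1,-3)

Final position: (10/3,7)
Wall sequence: LBT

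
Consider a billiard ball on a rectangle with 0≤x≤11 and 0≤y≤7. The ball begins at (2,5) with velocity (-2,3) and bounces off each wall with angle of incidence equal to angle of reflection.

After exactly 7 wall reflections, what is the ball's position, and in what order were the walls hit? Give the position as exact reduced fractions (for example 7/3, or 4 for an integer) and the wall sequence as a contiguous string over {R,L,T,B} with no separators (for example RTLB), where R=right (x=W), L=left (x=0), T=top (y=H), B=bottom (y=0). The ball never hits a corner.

1. t=2/3 → T at (2/3,7); v=(-2,-3)
2. t=1/3 → L at (0,6); v=(2,-3)
3. t=2 → B at (4,0); v=(2,3)
4. t=7/3 → T at (26/3,7); v=(2,-3)
5. t=7/6 → R at (11,7/2); v=(-2,-3)
6. t=7/6 → B at (26/3,0); v=(-2,3)
7. t=7/3 → T at (4,7); v=(-2,-3)

Final position: (4,7)
Wall sequence: TLBTRBT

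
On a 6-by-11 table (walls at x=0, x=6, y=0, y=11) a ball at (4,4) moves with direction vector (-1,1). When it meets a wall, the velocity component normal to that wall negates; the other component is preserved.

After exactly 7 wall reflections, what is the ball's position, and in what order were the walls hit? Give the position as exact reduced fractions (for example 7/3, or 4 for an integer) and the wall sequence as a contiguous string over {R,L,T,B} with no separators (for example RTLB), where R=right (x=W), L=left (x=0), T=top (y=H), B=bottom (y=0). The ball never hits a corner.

1. t=4 → L at (0,8); v=(1,1)
2. t=3 → T at (3,11); v=(1,-1)
3. t=3 → R at (6,8); v=(-1,-1)
4. t=6 → L at (0,2); v=(1,-1)
5. t=2 → B at (2,0); v=(1,1)
6. t=4 → R at (6,4); v=(-1,1)
7. t=6 → L at (0,10); v=(1,1)

Final position: (0,10)
Wall sequence: LTRLBRL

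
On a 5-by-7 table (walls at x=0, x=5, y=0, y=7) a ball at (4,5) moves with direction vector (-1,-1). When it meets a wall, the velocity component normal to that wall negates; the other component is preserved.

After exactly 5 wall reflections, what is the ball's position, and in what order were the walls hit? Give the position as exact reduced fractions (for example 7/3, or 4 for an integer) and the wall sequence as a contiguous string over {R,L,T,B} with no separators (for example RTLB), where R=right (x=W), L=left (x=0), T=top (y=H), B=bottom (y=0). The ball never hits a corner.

Final position: (0,5)
Wall sequence: LBRTL

1. t=4 → L at (0,1); v=(1,-1)
2. t=1 → B at (1,0); v=(1,1)
3. t=4 → R at (5,4); v=(-1,1)
4. t=3 → T at (2,7); v=(-1,-1)
5. t=2 → L at (0,5); v=(1,-1)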